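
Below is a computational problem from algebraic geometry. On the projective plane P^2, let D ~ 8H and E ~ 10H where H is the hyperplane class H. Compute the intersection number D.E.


Using bilinearity of the intersection pairing on the projective plane P^2:
(aH).(bH) = ab * (H.H)
We have H^2 = 1 (Bezout).
D.E = (8H).(10H) = 8*10*1
= 80*1
= 80

80


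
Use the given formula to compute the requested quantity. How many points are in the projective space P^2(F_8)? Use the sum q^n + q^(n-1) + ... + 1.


P^2(F_8) has (q^(n+1) - 1)/(q - 1) points.
= 8^2 + 8^1 + 8^0
= 64 + 8 + 1
= 73

73


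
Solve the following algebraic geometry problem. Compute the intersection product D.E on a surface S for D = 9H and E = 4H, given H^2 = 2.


Using bilinearity of the intersection pairing on a surface S:
(aH).(bH) = ab * (H.H)
We have H^2 = 2.
D.E = (9H).(4H) = 9*4*2
= 36*2
= 72

72


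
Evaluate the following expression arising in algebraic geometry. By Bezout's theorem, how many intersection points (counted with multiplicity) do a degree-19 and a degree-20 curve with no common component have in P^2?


Bezout's theorem states the intersection count equals the product of degrees.
Intersection count = 19 * 20 = 380

380


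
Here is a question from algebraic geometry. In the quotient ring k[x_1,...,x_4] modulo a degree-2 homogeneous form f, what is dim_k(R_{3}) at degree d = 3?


For R = k[x_1,...,x_n]/(f) with f homogeneous of degree e:
The Hilbert series is (1 - t^e)/(1 - t)^n.
So h(d) = C(d+n-1, n-1) - C(d-e+n-1, n-1) for d >= e.
With n=4, e=2, d=3:
C(3+4-1, 4-1) = C(6, 3) = 20
C(3-2+4-1, 4-1) = C(4, 3) = 4
h(3) = 20 - 4 = 16

16


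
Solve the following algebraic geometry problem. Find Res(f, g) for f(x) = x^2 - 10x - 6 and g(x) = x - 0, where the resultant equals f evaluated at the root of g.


For Res(f, x - c), we evaluate f at x = c.
f(0) = 0^2 - 10*0 - 6
= 0 + 0 - 6
= 0 - 6 = -6
Res(f, g) = -6

-6


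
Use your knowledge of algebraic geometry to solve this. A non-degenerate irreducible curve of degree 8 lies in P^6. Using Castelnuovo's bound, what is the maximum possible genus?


Castelnuovo's bound: write d - 1 = m(r-1) + epsilon with 0 <= epsilon < r-1.
d - 1 = 8 - 1 = 7
r - 1 = 6 - 1 = 5
7 = 1*5 + 2, so m = 1, epsilon = 2
pi(d, r) = m(m-1)(r-1)/2 + m*epsilon
= 1*0*5/2 + 1*2
= 0/2 + 2
= 0 + 2 = 2

2


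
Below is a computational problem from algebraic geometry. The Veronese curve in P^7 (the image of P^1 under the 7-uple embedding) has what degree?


The rational normal curve in P^7 is the image of P^1 under the 7-uple Veronese.
A general hyperplane in P^7 pulls back to a degree-7 form on P^1, which has 7 zeros,
so the curve meets a general hyperplane in 7 points. Degree = 7.

7


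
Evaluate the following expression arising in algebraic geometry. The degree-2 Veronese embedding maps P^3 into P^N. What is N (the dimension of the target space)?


The Veronese embedding v_d: P^n -> P^N maps each point to all
degree-d monomials in n+1 homogeneous coordinates.
N = C(n+d, d) - 1
N = C(3+2, 2) - 1
N = C(5, 2) - 1
C(5, 2) = 10
N = 10 - 1 = 9

9


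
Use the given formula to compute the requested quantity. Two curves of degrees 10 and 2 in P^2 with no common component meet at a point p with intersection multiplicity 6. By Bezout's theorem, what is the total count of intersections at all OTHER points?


By Bezout's theorem, the total intersection number is d1 * d2.
Total = 10 * 2 = 20
Intersection multiplicity at p = 6
Remaining intersections = 20 - 6 = 14

14


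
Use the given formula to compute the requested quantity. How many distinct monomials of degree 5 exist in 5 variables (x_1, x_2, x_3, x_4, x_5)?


The number of degree-5 monomials in 5 variables is C(d+n-1, n-1).
= C(5+5-1, 5-1) = C(9, 4)
= 126

126


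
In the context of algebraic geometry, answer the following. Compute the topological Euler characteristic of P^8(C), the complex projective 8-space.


The complex projective space P^8 has one cell in each even real dimension 0, 2, ..., 16.
The cohomology groups are H^{2k}(P^8) = Z for k = 0,...,8, and 0 otherwise.
Euler characteristic = sum of Betti numbers = 1 per even-dimensional cohomology group.
chi(P^8) = 8 + 1 = 9

9


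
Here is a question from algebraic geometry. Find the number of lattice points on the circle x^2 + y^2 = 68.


Systematically check integer values of x where x^2 <= 68.
For each valid x, check if 68 - x^2 is a perfect square.
x=2: 68 - 4 = 64, sqrt = 8 (valid)
x=8: 68 - 64 = 4, sqrt = 2 (valid)
Total integer solutions found: 8

8


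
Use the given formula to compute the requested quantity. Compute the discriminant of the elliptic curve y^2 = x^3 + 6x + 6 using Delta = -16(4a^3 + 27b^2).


Compute each component:
4a^3 = 4*6^3 = 4*216 = 864
27b^2 = 27*6^2 = 27*36 = 972
4a^3 + 27b^2 = 864 + 972 = 1836
Delta = -16*1836 = -29376

-29376


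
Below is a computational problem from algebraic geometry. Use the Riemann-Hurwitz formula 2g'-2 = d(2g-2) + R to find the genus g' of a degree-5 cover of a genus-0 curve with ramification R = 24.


Riemann-Hurwitz formula: 2g' - 2 = d(2g - 2) + R
Given: d = 5, g = 0, R = 24
2g' - 2 = 5*(2*0 - 2) + 24
2g' - 2 = 5*(-2) + 24
2g' - 2 = -10 + 24 = 14
2g' = 16
g' = 8

8


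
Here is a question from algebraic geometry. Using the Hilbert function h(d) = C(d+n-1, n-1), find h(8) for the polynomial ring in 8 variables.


The Hilbert function for the polynomial ring in 8 variables is:
h(d) = C(d+n-1, n-1)
h(8) = C(8+8-1, 8-1) = C(15, 7)
= 15! / (7! * 8!)
= 6435

6435


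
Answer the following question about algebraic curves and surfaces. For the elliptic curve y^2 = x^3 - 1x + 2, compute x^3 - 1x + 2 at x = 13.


Compute x^3 - 1x + 2 at x = 13:
x^3 = 13^3 = 2197
(-1)*x = (-1)*13 = -13
Sum: 2197 - 13 + 2 = 2186

2186


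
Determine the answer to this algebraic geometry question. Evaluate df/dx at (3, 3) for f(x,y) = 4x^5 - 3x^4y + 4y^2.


df/dx = 5*4*x^4 + 4*(-3)*x^3*y
At (3,3): 5*4*3^4 + 4*(-3)*3^3*3
= 1620 - 972
= 648

648


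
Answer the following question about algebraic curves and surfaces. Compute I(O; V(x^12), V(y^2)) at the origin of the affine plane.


The intersection multiplicity of V(x^a) and V(y^b) at the origin is:
I(O; V(x^12), V(y^2)) = dim_k(k[x,y]/(x^12, y^2))
A basis for k[x,y]/(x^12, y^2) is the set of monomials x^i * y^j
where 0 <= i < 12 and 0 <= j < 2.
The number of such monomials is 12 * 2 = 24

24


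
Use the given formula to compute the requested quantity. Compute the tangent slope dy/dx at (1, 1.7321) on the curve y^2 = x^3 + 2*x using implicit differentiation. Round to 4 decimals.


Using implicit differentiation of y^2 = x^3 + 2*x:
2y * dy/dx = 3x^2 + 2
dy/dx = (3x^2 + 2)/(2y)
Numerator: 3*1^2 + 2 = 5
Denominator: 2*1.7321 = 3.4642
dy/dx = 5/3.4642 = 1.4433

1.4433


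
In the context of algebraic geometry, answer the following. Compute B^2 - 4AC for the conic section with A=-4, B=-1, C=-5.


The discriminant of a conic Ax^2 + Bxy + Cy^2 + ... = 0 is B^2 - 4AC.
B^2 = (-1)^2 = 1
4AC = 4*(-4)*(-5) = 80
Discriminant = 1 - 80 = -79

-79


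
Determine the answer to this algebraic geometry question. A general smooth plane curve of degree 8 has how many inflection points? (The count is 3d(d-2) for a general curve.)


For a general smooth plane curve C of degree d, the inflection points are
the intersection of C with its Hessian curve, which has degree 3(d-2).
By Bezout, the total intersection number is d * 3(d-2) = 8 * 18 = 144.
For a general curve every flex is ordinary, so each contributes
multiplicity 1 to C·Hess(C), and the number of distinct inflection
points is 3d(d-2).
Inflection points = 3*8*(8-2) = 3*8*6 = 144

144


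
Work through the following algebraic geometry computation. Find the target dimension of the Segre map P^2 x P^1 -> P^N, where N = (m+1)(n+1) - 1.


The Segre embedding maps P^m x P^n into P^N via
all products of coordinates from each factor.
N = (m+1)(n+1) - 1
N = (2+1)(1+1) - 1
N = 3*2 - 1
N = 6 - 1 = 5

5


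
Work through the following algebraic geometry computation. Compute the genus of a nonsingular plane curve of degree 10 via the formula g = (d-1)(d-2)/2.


Using the genus formula for smooth plane curves:
g = (d-1)(d-2)/2
g = (10-1)(10-2)/2
g = 9*8/2
g = 72/2 = 36

36


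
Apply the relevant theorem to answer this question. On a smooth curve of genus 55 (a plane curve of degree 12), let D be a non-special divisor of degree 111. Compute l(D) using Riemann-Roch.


First, compute the genus of a smooth plane curve of degree 12:
g = (d-1)(d-2)/2 = (12-1)(12-2)/2 = 55
For a non-special divisor D (i.e., h^1(D) = 0), Riemann-Roch gives:
l(D) = deg(D) - g + 1
Since deg(D) = 111 >= 2g - 1 = 109, D is non-special.
l(D) = 111 - 55 + 1 = 57

57


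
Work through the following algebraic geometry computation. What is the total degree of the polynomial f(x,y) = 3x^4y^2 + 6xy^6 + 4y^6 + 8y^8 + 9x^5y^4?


Examine each term for its total degree (sum of exponents).
  Term '3x^4y^2' has total degree 4+2 = 6.
  Term '6xy^6' has total degree 1+6 = 7.
  Term '4y^6' has total degree 0+6 = 6.
  Term '8y^8' has total degree 0+8 = 8.
  Term '9x^5y^4' has total degree 5+4 = 9.
The maximum total degree among all terms is 9.

9


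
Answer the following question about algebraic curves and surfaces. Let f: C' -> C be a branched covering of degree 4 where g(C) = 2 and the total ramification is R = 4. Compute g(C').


Riemann-Hurwitz formula: 2g' - 2 = d(2g - 2) + R
Given: d = 4, g = 2, R = 4
2g' - 2 = 4*(2*2 - 2) + 4
2g' - 2 = 4*2 + 4
2g' - 2 = 8 + 4 = 12
2g' = 14
g' = 7

7


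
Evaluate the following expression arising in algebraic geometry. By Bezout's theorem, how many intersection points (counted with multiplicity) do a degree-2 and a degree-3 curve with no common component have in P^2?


Bezout's theorem states the intersection count equals the product of degrees.
Intersection count = 2 * 3 = 6

6


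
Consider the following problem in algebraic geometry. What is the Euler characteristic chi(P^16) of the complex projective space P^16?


The complex projective space P^16 has one cell in each even real dimension 0, 2, ..., 32.
The cohomology groups are H^{2k}(P^16) = Z for k = 0,...,16, and 0 otherwise.
Euler characteristic = sum of Betti numbers = 1 per even-dimensional cohomology group.
chi(P^16) = 16 + 1 = 17

17


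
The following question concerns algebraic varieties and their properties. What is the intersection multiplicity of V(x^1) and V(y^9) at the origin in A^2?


The intersection multiplicity of V(x^a) and V(y^b) at the origin is:
I(O; V(x^1), V(y^9)) = dim_k(k[x,y]/(x^1, y^9))
A basis for k[x,y]/(x^1, y^9) is the set of monomials x^i * y^j
where 0 <= i < 1 and 0 <= j < 9.
The number of such monomials is 1 * 9 = 9

9


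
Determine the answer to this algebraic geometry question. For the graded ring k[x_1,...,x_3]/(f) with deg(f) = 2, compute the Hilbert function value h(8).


For R = k[x_1,...,x_n]/(f) with f homogeneous of degree e:
The Hilbert series is (1 - t^e)/(1 - t)^n.
So h(d) = C(d+n-1, n-1) - C(d-e+n-1, n-1) for d >= e.
With n=3, e=2, d=8:
C(8+3-1, 3-1) = C(10, 2) = 45
C(8-2+3-1, 3-1) = C(8, 2) = 28
h(8) = 45 - 28 = 17

17


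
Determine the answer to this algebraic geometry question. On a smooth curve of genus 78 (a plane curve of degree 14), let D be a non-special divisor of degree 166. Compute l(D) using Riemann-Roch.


First, compute the genus of a smooth plane curve of degree 14:
g = (d-1)(d-2)/2 = (14-1)(14-2)/2 = 78
For a non-special divisor D (i.e., h^1(D) = 0), Riemann-Roch gives:
l(D) = deg(D) - g + 1
Since deg(D) = 166 >= 2g - 1 = 155, D is non-special.
l(D) = 166 - 78 + 1 = 89

89


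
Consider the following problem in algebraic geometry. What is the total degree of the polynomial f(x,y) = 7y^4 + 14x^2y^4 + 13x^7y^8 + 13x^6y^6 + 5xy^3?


Examine each term for its total degree (sum of exponents).
  Term '7y^4' has total degree 0+4 = 4.
  Term '14x^2y^4' has total degree 2+4 = 6.
  Term '13x^7y^8' has total degree 7+8 = 15.
  Term '13x^6y^6' has total degree 6+6 = 12.
  Term '5xy^3' has total degree 1+3 = 4.
The maximum total degree among all terms is 15.

15


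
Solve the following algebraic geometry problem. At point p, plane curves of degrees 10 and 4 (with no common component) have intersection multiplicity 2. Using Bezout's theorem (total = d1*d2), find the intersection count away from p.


By Bezout's theorem, the total intersection number is d1 * d2.
Total = 10 * 4 = 40
Intersection multiplicity at p = 2
Remaining intersections = 40 - 2 = 38

38


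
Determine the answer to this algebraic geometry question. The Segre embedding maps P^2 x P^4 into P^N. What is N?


The Segre embedding maps P^m x P^n into P^N via
all products of coordinates from each factor.
N = (m+1)(n+1) - 1
N = (2+1)(4+1) - 1
N = 3*5 - 1
N = 15 - 1 = 14

14


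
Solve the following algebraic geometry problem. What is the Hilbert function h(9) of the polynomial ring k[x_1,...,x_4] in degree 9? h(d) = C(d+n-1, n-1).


The Hilbert function for the polynomial ring in 4 variables is:
h(d) = C(d+n-1, n-1)
h(9) = C(9+4-1, 4-1) = C(12, 3)
= 12! / (3! * 9!)
= 220

220


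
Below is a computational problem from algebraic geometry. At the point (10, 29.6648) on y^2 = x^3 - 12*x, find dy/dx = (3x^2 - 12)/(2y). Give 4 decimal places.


Using implicit differentiation of y^2 = x^3 - 12*x:
2y * dy/dx = 3x^2 - 12
dy/dx = (3x^2 - 12)/(2y)
Numerator: 3*10^2 - 12 = 288
Denominator: 2*29.6648 = 59.3296
dy/dx = 288/59.3296 = 4.8542

4.8542


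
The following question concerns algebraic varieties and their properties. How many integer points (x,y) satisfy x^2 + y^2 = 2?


Systematically check integer values of x where x^2 <= 2.
For each valid x, check if 2 - x^2 is a perfect square.
x=1: 2 - 1 = 1, sqrt = 1 (valid)
Total integer solutions found: 4

4


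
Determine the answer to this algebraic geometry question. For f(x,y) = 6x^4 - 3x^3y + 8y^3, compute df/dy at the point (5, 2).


df/dy = (-3)*x^3 + 3*8*y^2
At (5,2): (-3)*5^3 + 3*8*2^2
= -375 + 96
= -279

-279


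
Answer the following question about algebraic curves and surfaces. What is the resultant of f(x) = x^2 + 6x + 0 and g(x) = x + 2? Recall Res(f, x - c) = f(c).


For Res(f, x - c), we evaluate f at x = c.
f(-2) = (-2)^2 + 6*(-2) + 0
= 4 - 12 + 0
= -8 + 0 = -8
Res(f, g) = -8

-8


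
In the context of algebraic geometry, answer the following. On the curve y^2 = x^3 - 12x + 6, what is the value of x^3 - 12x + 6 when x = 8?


Compute x^3 - 12x + 6 at x = 8:
x^3 = 8^3 = 512
(-12)*x = (-12)*8 = -96
Sum: 512 - 96 + 6 = 422

422


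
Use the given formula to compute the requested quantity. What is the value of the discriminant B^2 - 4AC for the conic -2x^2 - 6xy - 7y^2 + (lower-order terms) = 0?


The discriminant of a conic Ax^2 + Bxy + Cy^2 + ... = 0 is B^2 - 4AC.
B^2 = (-6)^2 = 36
4AC = 4*(-2)*(-7) = 56
Discriminant = 36 - 56 = -20

-20


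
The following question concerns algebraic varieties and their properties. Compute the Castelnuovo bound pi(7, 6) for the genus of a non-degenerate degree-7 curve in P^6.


Castelnuovo's bound: write d - 1 = m(r-1) + epsilon with 0 <= epsilon < r-1.
d - 1 = 7 - 1 = 6
r - 1 = 6 - 1 = 5
6 = 1*5 + 1, so m = 1, epsilon = 1
pi(d, r) = m(m-1)(r-1)/2 + m*epsilon
= 1*0*5/2 + 1*1
= 0/2 + 1
= 0 + 1 = 1

1


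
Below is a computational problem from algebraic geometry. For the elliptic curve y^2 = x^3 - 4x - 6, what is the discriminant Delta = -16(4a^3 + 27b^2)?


Compute each component:
4a^3 = 4*(-4)^3 = 4*(-64) = -256
27b^2 = 27*(-6)^2 = 27*36 = 972
4a^3 + 27b^2 = -256 + 972 = 716
Delta = -16*716 = -11456

-11456


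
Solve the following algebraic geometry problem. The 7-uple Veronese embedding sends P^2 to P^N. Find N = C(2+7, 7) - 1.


The Veronese embedding v_d: P^n -> P^N maps each point to all
degree-d monomials in n+1 homogeneous coordinates.
N = C(n+d, d) - 1
N = C(2+7, 7) - 1
N = C(9, 7) - 1
C(9, 7) = 36
N = 36 - 1 = 35

35


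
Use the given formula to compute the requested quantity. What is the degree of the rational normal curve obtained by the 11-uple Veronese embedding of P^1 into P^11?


The rational normal curve in P^11 is the image of P^1 under the 11-uple Veronese.
A general hyperplane in P^11 pulls back to a degree-11 form on P^1, which has 11 zeros,
so the curve meets a general hyperplane in 11 points. Degree = 11.

11


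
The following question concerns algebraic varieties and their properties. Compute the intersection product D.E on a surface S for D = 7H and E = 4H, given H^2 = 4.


Using bilinearity of the intersection pairing on a surface S:
(aH).(bH) = ab * (H.H)
We have H^2 = 4.
D.E = (7H).(4H) = 7*4*4
= 28*4
= 112

112


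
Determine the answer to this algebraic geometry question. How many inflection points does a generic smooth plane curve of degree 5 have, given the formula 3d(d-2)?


For a general smooth plane curve C of degree d, the inflection points are
the intersection of C with its Hessian curve, which has degree 3(d-2).
By Bezout, the total intersection number is d * 3(d-2) = 5 * 9 = 45.
For a general curve every flex is ordinary, so each contributes
multiplicity 1 to C·Hess(C), and the number of distinct inflection
points is 3d(d-2).
Inflection points = 3*5*(5-2) = 3*5*3 = 45

45


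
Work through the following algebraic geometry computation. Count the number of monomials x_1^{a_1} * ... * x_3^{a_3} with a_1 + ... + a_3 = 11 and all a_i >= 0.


The number of degree-11 monomials in 3 variables is C(d+n-1, n-1).
= C(11+3-1, 3-1) = C(13, 2)
= 78

78


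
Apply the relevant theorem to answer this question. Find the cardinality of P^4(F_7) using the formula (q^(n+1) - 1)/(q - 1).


P^4(F_7) has (q^(n+1) - 1)/(q - 1) points.
= 7^4 + 7^3 + 7^2 + 7^1 + 7^0
= 2401 + 343 + 49 + 7 + 1
= 2801

2801


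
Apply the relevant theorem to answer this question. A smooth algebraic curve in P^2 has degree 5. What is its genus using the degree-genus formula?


Using the genus formula for smooth plane curves:
g = (d-1)(d-2)/2
g = (5-1)(5-2)/2
g = 4*3/2
g = 12/2 = 6

6


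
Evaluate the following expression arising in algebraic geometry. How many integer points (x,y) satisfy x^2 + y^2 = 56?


Systematically check integer values of x where x^2 <= 56.
For each valid x, check if 56 - x^2 is a perfect square.
Total integer solutions found: 0

0


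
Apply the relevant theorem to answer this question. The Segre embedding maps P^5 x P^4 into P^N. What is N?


The Segre embedding maps P^m x P^n into P^N via
all products of coordinates from each factor.
N = (m+1)(n+1) - 1
N = (5+1)(4+1) - 1
N = 6*5 - 1
N = 30 - 1 = 29

29


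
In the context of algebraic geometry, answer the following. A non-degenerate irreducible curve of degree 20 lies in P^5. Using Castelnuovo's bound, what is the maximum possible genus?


Castelnuovo's bound: write d - 1 = m(r-1) + epsilon with 0 <= epsilon < r-1.
d - 1 = 20 - 1 = 19
r - 1 = 5 - 1 = 4
19 = 4*4 + 3, so m = 4, epsilon = 3
pi(d, r) = m(m-1)(r-1)/2 + m*epsilon
= 4*3*4/2 + 4*3
= 48/2 + 12
= 24 + 12 = 36

36


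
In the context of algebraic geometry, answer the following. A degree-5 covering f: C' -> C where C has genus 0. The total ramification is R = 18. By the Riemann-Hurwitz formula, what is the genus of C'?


Riemann-Hurwitz formula: 2g' - 2 = d(2g - 2) + R
Given: d = 5, g = 0, R = 18
2g' - 2 = 5*(2*0 - 2) + 18
2g' - 2 = 5*(-2) + 18
2g' - 2 = -10 + 18 = 8
2g' = 10
g' = 5

5


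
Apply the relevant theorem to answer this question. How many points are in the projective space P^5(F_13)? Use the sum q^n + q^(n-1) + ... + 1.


P^5(F_13) has (q^(n+1) - 1)/(q - 1) points.
= 13^5 + 13^4 + 13^3 + 13^2 + 13^1 + 13^0
= 371293 + 28561 + 2197 + 169 + 13 + 1
= 402234

402234


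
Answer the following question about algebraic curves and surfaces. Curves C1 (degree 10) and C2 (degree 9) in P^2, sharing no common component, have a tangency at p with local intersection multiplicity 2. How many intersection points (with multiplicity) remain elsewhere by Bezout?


By Bezout's theorem, the total intersection number is d1 * d2.
Total = 10 * 9 = 90
Intersection multiplicity at p = 2
Remaining intersections = 90 - 2 = 88

88


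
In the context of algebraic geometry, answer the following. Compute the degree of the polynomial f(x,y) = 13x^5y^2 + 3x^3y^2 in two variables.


Examine each term for its total degree (sum of exponents).
  Term '13x^5y^2' has total degree 5+2 = 7.
  Term '3x^3y^2' has total degree 3+2 = 5.
The maximum total degree among all terms is 7.

7


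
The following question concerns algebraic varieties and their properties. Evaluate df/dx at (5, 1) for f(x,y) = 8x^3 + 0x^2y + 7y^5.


df/dx = 3*8*x^2 + 2*0*x^1*y
At (5,1): 3*8*5^2 + 2*0*5^1*1
= 600 + 0
= 600

600


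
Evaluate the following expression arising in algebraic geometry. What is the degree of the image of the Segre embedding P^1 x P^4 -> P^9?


The degree of the Segre variety P^1 x P^4 is C(m+n, m).
= C(5, 1)
= 5

5


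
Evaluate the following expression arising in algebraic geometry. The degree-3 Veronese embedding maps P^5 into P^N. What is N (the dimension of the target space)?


The Veronese embedding v_d: P^n -> P^N maps each point to all
degree-d monomials in n+1 homogeneous coordinates.
N = C(n+d, d) - 1
N = C(5+3, 3) - 1
N = C(8, 3) - 1
C(8, 3) = 56
N = 56 - 1 = 55

55


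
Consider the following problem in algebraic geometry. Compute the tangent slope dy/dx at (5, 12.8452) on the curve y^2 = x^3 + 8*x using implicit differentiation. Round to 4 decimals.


Using implicit differentiation of y^2 = x^3 + 8*x:
2y * dy/dx = 3x^2 + 8
dy/dx = (3x^2 + 8)/(2y)
Numerator: 3*5^2 + 8 = 83
Denominator: 2*12.8452 = 25.6904
dy/dx = 83/25.6904 = 3.2308

3.2308


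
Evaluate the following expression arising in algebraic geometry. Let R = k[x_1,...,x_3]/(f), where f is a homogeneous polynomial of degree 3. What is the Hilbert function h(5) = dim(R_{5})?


For R = k[x_1,...,x_n]/(f) with f homogeneous of degree e:
The Hilbert series is (1 - t^e)/(1 - t)^n.
So h(d) = C(d+n-1, n-1) - C(d-e+n-1, n-1) for d >= e.
With n=3, e=3, d=5:
C(5+3-1, 3-1) = C(7, 2) = 21
C(5-3+3-1, 3-1) = C(4, 2) = 6
h(5) = 21 - 6 = 15

15


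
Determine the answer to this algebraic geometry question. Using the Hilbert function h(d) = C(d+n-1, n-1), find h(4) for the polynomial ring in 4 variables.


The Hilbert function for the polynomial ring in 4 variables is:
h(d) = C(d+n-1, n-1)
h(4) = C(4+4-1, 4-1) = C(7, 3)
= 7! / (3! * 4!)
= 35

35


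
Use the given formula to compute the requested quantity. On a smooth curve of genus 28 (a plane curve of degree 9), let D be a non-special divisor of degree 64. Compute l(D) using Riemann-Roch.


First, compute the genus of a smooth plane curve of degree 9:
g = (d-1)(d-2)/2 = (9-1)(9-2)/2 = 28
For a non-special divisor D (i.e., h^1(D) = 0), Riemann-Roch gives:
l(D) = deg(D) - g + 1
Since deg(D) = 64 >= 2g - 1 = 55, D is non-special.
l(D) = 64 - 28 + 1 = 37

37


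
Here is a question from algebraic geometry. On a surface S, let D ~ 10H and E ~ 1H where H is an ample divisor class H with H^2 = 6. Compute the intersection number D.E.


Using bilinearity of the intersection pairing on a surface S:
(aH).(bH) = ab * (H.H)
We have H^2 = 6.
D.E = (10H).(1H) = 10*1*6
= 10*6
= 60

60


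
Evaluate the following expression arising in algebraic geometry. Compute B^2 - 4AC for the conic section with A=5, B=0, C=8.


The discriminant of a conic Ax^2 + Bxy + Cy^2 + ... = 0 is B^2 - 4AC.
B^2 = 0^2 = 0
4AC = 4*5*8 = 160
Discriminant = 0 - 160 = -160

-160


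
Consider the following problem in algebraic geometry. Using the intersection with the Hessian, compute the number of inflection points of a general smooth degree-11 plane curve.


For a general smooth plane curve C of degree d, the inflection points are
the intersection of C with its Hessian curve, which has degree 3(d-2).
By Bezout, the total intersection number is d * 3(d-2) = 11 * 27 = 297.
For a general curve every flex is ordinary, so each contributes
multiplicity 1 to C·Hess(C), and the number of distinct inflection
points is 3d(d-2).
Inflection points = 3*11*(11-2) = 3*11*9 = 297

297


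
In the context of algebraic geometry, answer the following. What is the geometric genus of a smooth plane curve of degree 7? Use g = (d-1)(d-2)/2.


Using the genus formula for smooth plane curves:
g = (d-1)(d-2)/2
g = (7-1)(7-2)/2
g = 6*5/2
g = 30/2 = 15

15


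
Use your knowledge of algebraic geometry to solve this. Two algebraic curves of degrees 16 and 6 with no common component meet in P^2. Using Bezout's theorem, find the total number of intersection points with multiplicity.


Bezout's theorem states the intersection count equals the product of degrees.
Intersection count = 16 * 6 = 96

96


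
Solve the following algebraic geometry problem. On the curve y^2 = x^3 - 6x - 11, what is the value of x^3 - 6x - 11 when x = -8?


Compute x^3 - 6x - 11 at x = -8:
x^3 = (-8)^3 = -512
(-6)*x = (-6)*(-8) = 48
Sum: -512 + 48 - 11 = -475

-475


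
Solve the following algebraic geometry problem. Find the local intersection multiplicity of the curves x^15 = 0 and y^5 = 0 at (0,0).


The intersection multiplicity of V(x^a) and V(y^b) at the origin is:
I(O; V(x^15), V(y^5)) = dim_k(k[x,y]/(x^15, y^5))
A basis for k[x,y]/(x^15, y^5) is the set of monomials x^i * y^j
where 0 <= i < 15 and 0 <= j < 5.
The number of such monomials is 15 * 5 = 75

75


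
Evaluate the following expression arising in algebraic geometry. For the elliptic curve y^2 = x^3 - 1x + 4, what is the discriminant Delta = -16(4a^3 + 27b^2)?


Compute each component:
4a^3 = 4*(-1)^3 = 4*(-1) = -4
27b^2 = 27*4^2 = 27*16 = 432
4a^3 + 27b^2 = -4 + 432 = 428
Delta = -16*428 = -6848

-6848


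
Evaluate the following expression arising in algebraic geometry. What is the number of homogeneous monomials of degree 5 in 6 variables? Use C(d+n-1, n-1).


The number of degree-5 monomials in 6 variables is C(d+n-1, n-1).
= C(5+6-1, 6-1) = C(10, 5)
= 252

252


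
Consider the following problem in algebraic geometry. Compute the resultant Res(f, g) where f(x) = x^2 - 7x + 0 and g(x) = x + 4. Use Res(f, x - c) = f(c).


For Res(f, x - c), we evaluate f at x = c.
f(-4) = (-4)^2 - 7*(-4) + 0
= 16 + 28 + 0
= 44 + 0 = 44
Res(f, g) = 44

44


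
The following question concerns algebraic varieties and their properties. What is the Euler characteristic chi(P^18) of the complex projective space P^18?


The complex projective space P^18 has one cell in each even real dimension 0, 2, ..., 36.
The cohomology groups are H^{2k}(P^18) = Z for k = 0,...,18, and 0 otherwise.
Euler characteristic = sum of Betti numbers = 1 per even-dimensional cohomology group.
chi(P^18) = 18 + 1 = 19

19


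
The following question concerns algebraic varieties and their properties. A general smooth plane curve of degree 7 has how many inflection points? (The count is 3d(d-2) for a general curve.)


For a general smooth plane curve C of degree d, the inflection points are
the intersection of C with its Hessian curve, which has degree 3(d-2).
By Bezout, the total intersection number is d * 3(d-2) = 7 * 15 = 105.
For a general curve every flex is ordinary, so each contributes
multiplicity 1 to C·Hess(C), and the number of distinct inflection
points is 3d(d-2).
Inflection points = 3*7*(7-2) = 3*7*5 = 105

105


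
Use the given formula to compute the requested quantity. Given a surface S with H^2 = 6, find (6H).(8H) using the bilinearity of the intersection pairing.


Using bilinearity of the intersection pairing on a surface S:
(aH).(bH) = ab * (H.H)
We have H^2 = 6.
D.E = (6H).(8H) = 6*8*6
= 48*6
= 288

288


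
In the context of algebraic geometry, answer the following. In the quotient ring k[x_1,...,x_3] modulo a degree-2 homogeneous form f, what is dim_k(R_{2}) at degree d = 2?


For R = k[x_1,...,x_n]/(f) with f homogeneous of degree e:
The Hilbert series is (1 - t^e)/(1 - t)^n.
So h(d) = C(d+n-1, n-1) - C(d-e+n-1, n-1) for d >= e.
With n=3, e=2, d=2:
C(2+3-1, 3-1) = C(4, 2) = 6
C(2-2+3-1, 3-1) = C(2, 2) = 1
h(2) = 6 - 1 = 5

5


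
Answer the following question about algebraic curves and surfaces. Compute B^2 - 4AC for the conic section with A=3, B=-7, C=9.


The discriminant of a conic Ax^2 + Bxy + Cy^2 + ... = 0 is B^2 - 4AC.
B^2 = (-7)^2 = 49
4AC = 4*3*9 = 108
Discriminant = 49 - 108 = -59

-59


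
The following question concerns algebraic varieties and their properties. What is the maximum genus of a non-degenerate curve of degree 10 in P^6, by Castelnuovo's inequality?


Castelnuovo's bound: write d - 1 = m(r-1) + epsilon with 0 <= epsilon < r-1.
d - 1 = 10 - 1 = 9
r - 1 = 6 - 1 = 5
9 = 1*5 + 4, so m = 1, epsilon = 4
pi(d, r) = m(m-1)(r-1)/2 + m*epsilon
= 1*0*5/2 + 1*4
= 0/2 + 4
= 0 + 4 = 4

4


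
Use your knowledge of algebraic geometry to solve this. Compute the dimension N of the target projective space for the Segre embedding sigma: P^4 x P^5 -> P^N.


The Segre embedding maps P^m x P^n into P^N via
all products of coordinates from each factor.
N = (m+1)(n+1) - 1
N = (4+1)(5+1) - 1
N = 5*6 - 1
N = 30 - 1 = 29

29


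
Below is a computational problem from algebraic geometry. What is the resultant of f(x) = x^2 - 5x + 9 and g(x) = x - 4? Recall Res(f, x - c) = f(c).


For Res(f, x - c), we evaluate f at x = c.
f(4) = 4^2 - 5*4 + 9
= 16 - 20 + 9
= -4 + 9 = 5
Res(f, g) = 5

5


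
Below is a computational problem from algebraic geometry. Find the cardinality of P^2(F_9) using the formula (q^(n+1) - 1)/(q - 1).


P^2(F_9) has (q^(n+1) - 1)/(q - 1) points.
= 9^2 + 9^1 + 9^0
= 81 + 9 + 1
= 91

91


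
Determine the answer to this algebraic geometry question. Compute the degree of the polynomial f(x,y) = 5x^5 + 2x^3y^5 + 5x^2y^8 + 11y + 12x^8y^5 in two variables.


Examine each term for its total degree (sum of exponents).
  Term '5x^5' has total degree 5+0 = 5.
  Term '2x^3y^5' has total degree 3+5 = 8.
  Term '5x^2y^8' has total degree 2+8 = 10.
  Term '11y' has total degree 0+1 = 1.
  Term '12x^8y^5' has total degree 8+5 = 13.
The maximum total degree among all terms is 13.

13


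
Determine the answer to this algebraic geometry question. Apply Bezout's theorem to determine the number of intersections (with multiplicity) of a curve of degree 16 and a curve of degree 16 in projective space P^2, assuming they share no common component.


Bezout's theorem states the intersection count equals the product of degrees.
Intersection count = 16 * 16 = 256

256


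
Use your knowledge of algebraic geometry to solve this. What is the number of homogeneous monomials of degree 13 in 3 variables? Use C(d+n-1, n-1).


The number of degree-13 monomials in 3 variables is C(d+n-1, n-1).
= C(13+3-1, 3-1) = C(15, 2)
= 105

105


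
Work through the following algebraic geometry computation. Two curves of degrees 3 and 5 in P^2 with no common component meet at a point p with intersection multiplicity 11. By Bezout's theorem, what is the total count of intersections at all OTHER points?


By Bezout's theorem, the total intersection number is d1 * d2.
Total = 3 * 5 = 15
Intersection multiplicity at p = 11
Remaining intersections = 15 - 11 = 4

4


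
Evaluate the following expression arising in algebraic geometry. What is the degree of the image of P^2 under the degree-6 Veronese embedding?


The Veronese variety v_6(P^2) has degree d^r.
d^r = 6^2 = 36

36


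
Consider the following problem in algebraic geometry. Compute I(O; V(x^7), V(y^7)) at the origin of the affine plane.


The intersection multiplicity of V(x^a) and V(y^b) at the origin is:
I(O; V(x^7), V(y^7)) = dim_k(k[x,y]/(x^7, y^7))
A basis for k[x,y]/(x^7, y^7) is the set of monomials x^i * y^j
where 0 <= i < 7 and 0 <= j < 7.
The number of such monomials is 7 * 7 = 49

49


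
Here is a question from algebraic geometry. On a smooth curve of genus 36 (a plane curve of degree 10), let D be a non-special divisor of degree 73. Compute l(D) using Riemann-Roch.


First, compute the genus of a smooth plane curve of degree 10:
g = (d-1)(d-2)/2 = (10-1)(10-2)/2 = 36
For a non-special divisor D (i.e., h^1(D) = 0), Riemann-Roch gives:
l(D) = deg(D) - g + 1
Since deg(D) = 73 >= 2g - 1 = 71, D is non-special.
l(D) = 73 - 36 + 1 = 38

38


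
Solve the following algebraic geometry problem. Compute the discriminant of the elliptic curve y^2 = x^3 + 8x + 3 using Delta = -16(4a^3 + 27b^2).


Compute each component:
4a^3 = 4*8^3 = 4*512 = 2048
27b^2 = 27*3^2 = 27*9 = 243
4a^3 + 27b^2 = 2048 + 243 = 2291
Delta = -16*2291 = -36656

-36656


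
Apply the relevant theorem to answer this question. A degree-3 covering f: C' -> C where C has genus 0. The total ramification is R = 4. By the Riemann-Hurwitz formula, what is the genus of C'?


Riemann-Hurwitz formula: 2g' - 2 = d(2g - 2) + R
Given: d = 3, g = 0, R = 4
2g' - 2 = 3*(2*0 - 2) + 4
2g' - 2 = 3*(-2) + 4
2g' - 2 = -6 + 4 = -2
2g' = 0
g' = 0

0


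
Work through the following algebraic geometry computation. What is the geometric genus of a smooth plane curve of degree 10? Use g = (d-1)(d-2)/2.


Using the genus formula for smooth plane curves:
g = (d-1)(d-2)/2
g = (10-1)(10-2)/2
g = 9*8/2
g = 72/2 = 36

36


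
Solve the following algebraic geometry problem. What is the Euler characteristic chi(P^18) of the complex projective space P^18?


The complex projective space P^18 has one cell in each even real dimension 0, 2, ..., 36.
The cohomology groups are H^{2k}(P^18) = Z for k = 0,...,18, and 0 otherwise.
Euler characteristic = sum of Betti numbers = 1 per even-dimensional cohomology group.
chi(P^18) = 18 + 1 = 19

19


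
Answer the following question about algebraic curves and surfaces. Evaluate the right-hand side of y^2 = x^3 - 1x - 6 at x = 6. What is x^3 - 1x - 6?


Compute x^3 - 1x - 6 at x = 6:
x^3 = 6^3 = 216
(-1)*x = (-1)*6 = -6
Sum: 216 - 6 - 6 = 204

204


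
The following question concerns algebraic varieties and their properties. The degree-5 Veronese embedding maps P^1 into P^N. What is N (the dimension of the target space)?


The Veronese embedding v_d: P^n -> P^N maps each point to all
degree-d monomials in n+1 homogeneous coordinates.
N = C(n+d, d) - 1
N = C(1+5, 5) - 1
N = C(6, 5) - 1
C(6, 5) = 6
N = 6 - 1 = 5

5


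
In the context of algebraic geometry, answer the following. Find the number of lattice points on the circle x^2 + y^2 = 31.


Systematically check integer values of x where x^2 <= 31.
For each valid x, check if 31 - x^2 is a perfect square.
Total integer solutions found: 0

0


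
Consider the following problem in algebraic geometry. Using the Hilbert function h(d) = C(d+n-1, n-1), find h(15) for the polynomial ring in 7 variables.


The Hilbert function for the polynomial ring in 7 variables is:
h(d) = C(d+n-1, n-1)
h(15) = C(15+7-1, 7-1) = C(21, 6)
= 21! / (6! * 15!)
= 54264

54264


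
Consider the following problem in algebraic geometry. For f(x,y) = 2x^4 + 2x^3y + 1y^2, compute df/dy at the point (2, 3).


df/dy = 2*x^3 + 2*1*y^1
At (2,3): 2*2^3 + 2*1*3^1
= 16 + 6
= 22

22


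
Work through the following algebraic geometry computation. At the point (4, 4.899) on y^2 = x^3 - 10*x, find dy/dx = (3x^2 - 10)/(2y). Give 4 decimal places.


Using implicit differentiation of y^2 = x^3 - 10*x:
2y * dy/dx = 3x^2 - 10
dy/dx = (3x^2 - 10)/(2y)
Numerator: 3*4^2 - 10 = 38
Denominator: 2*4.899 = 9.798
dy/dx = 38/9.798 = 3.8783

3.8783


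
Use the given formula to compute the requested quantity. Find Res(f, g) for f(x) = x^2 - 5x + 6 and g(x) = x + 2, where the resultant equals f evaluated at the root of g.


For Res(f, x - c), we evaluate f at x = c.
f(-2) = (-2)^2 - 5*(-2) + 6
= 4 + 10 + 6
= 14 + 6 = 20
Res(f, g) = 20

20


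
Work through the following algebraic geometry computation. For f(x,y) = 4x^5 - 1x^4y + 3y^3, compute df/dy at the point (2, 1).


df/dy = (-1)*x^4 + 3*3*y^2
At (2,1): (-1)*2^4 + 3*3*1^2
= -16 + 9
= -7

-7


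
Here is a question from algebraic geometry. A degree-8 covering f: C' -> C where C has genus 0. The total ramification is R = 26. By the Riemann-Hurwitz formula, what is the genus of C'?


Riemann-Hurwitz formula: 2g' - 2 = d(2g - 2) + R
Given: d = 8, g = 0, R = 26
2g' - 2 = 8*(2*0 - 2) + 26
2g' - 2 = 8*(-2) + 26
2g' - 2 = -16 + 26 = 10
2g' = 12
g' = 6

6


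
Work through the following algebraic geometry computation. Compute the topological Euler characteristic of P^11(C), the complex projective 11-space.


The complex projective space P^11 has one cell in each even real dimension 0, 2, ..., 22.
The cohomology groups are H^{2k}(P^11) = Z for k = 0,...,11, and 0 otherwise.
Euler characteristic = sum of Betti numbers = 1 per even-dimensional cohomology group.
chi(P^11) = 11 + 1 = 12

12


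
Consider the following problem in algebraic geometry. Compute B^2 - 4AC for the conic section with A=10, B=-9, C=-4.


The discriminant of a conic Ax^2 + Bxy + Cy^2 + ... = 0 is B^2 - 4AC.
B^2 = (-9)^2 = 81
4AC = 4*10*(-4) = -160
Discriminant = 81 + 160 = 241

241


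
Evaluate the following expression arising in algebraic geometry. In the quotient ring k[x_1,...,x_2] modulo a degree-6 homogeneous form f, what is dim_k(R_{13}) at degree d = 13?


For R = k[x_1,...,x_n]/(f) with f homogeneous of degree e:
The Hilbert series is (1 - t^e)/(1 - t)^n.
So h(d) = C(d+n-1, n-1) - C(d-e+n-1, n-1) for d >= e.
With n=2, e=6, d=13:
C(13+2-1, 2-1) = C(14, 1) = 14
C(13-6+2-1, 2-1) = C(8, 1) = 8
h(13) = 14 - 8 = 6

6


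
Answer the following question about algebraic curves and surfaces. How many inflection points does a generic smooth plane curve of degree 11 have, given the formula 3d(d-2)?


For a general smooth plane curve C of degree d, the inflection points are
the intersection of C with its Hessian curve, which has degree 3(d-2).
By Bezout, the total intersection number is d * 3(d-2) = 11 * 27 = 297.
For a general curve every flex is ordinary, so each contributes
multiplicity 1 to C·Hess(C), and the number of distinct inflection
points is 3d(d-2).
Inflection points = 3*11*(11-2) = 3*11*9 = 297

297


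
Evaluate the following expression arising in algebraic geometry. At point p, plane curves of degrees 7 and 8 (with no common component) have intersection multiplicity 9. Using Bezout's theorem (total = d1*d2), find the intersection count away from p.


By Bezout's theorem, the total intersection number is d1 * d2.
Total = 7 * 8 = 56
Intersection multiplicity at p = 9
Remaining intersections = 56 - 9 = 47

47


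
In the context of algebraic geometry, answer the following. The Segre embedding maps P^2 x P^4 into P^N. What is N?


The Segre embedding maps P^m x P^n into P^N via
all products of coordinates from each factor.
N = (m+1)(n+1) - 1
N = (2+1)(4+1) - 1
N = 3*5 - 1
N = 15 - 1 = 14

14


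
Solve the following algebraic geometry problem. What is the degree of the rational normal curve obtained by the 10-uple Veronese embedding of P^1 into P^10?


The rational normal curve in P^10 is the image of P^1 under the 10-uple Veronese.
A general hyperplane in P^10 pulls back to a degree-10 form on P^1, which has 10 zeros,
so the curve meets a general hyperplane in 10 points. Degree = 10.

10


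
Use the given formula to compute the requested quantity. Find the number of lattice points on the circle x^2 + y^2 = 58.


Systematically check integer values of x where x^2 <= 58.
For each valid x, check if 58 - x^2 is a perfect square.
x=3: 58 - 9 = 49, sqrt = 7 (valid)
x=7: 58 - 49 = 9, sqrt = 3 (valid)
Total integer solutions found: 8

8


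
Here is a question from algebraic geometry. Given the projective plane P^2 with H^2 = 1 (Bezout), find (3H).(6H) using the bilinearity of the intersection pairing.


Using bilinearity of the intersection pairing on the projective plane P^2:
(aH).(bH) = ab * (H.H)
We have H^2 = 1 (Bezout).
D.E = (3H).(6H) = 3*6*1
= 18*1
= 18

18
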